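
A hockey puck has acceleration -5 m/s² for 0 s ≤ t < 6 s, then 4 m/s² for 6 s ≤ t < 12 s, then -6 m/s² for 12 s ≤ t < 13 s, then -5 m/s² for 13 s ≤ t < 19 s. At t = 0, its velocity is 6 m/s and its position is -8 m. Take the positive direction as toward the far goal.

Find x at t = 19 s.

On each constant-a segment, Δv = aΔt and Δx = v₀Δt + ½aΔt²; chain segment to segment.
0–6 s: v starts 6 m/s; Δx = 6·6 + ½·-5·6² = -54 m; v ends -24 m/s.
6–12 s: v starts -24 m/s; Δx = -24·6 + ½·4·6² = -72 m; v ends 0 m/s.
12–13 s: v starts 0 m/s; Δx = 0·1 + ½·-6·1² = -3 m; v ends -6 m/s.
13–19 s: v starts -6 m/s; Δx = -6·6 + ½·-5·6² = -126 m; v ends -36 m/s.
x(19) = -8 + Σ Δx = -263 m.

-263 m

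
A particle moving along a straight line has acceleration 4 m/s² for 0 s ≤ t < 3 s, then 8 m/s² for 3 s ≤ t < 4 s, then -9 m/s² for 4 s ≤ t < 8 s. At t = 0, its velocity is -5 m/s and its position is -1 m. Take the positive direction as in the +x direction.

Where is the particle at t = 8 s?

1 m

On each constant-a segment, Δv = aΔt and Δx = v₀Δt + ½aΔt²; chain segment to segment.
0–3 s: v starts -5 m/s; Δx = -5·3 + ½·4·3² = 3 m; v ends 7 m/s.
3–4 s: v starts 7 m/s; Δx = 7·1 + ½·8·1² = 11 m; v ends 15 m/s.
4–8 s: v starts 15 m/s; Δx = 15·4 + ½·-9·4² = -12 m; v ends -21 m/s.
x(8) = -1 + Σ Δx = 1 m.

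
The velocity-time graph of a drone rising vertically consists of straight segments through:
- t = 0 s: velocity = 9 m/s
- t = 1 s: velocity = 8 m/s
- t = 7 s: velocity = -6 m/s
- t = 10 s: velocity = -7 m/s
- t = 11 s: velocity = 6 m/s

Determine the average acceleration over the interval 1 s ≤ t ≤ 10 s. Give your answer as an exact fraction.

-5/3 m/s²

Average acceleration = Δv/Δt = (-7 − 8)/(10 − 1) = -5/3 m/s².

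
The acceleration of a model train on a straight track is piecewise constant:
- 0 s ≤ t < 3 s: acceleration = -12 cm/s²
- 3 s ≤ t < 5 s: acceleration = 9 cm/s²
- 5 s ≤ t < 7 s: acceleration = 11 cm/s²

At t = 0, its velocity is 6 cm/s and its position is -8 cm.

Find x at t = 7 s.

On each constant-a segment, Δv = aΔt and Δx = v₀Δt + ½aΔt²; chain segment to segment.
0–3 s: v starts 6 cm/s; Δx = 6·3 + ½·-12·3² = -36 cm; v ends -30 cm/s.
3–5 s: v starts -30 cm/s; Δx = -30·2 + ½·9·2² = -42 cm; v ends -12 cm/s.
5–7 s: v starts -12 cm/s; Δx = -12·2 + ½·11·2² = -2 cm; v ends 10 cm/s.
x(7) = -8 + Σ Δx = -88 cm.

-88 cm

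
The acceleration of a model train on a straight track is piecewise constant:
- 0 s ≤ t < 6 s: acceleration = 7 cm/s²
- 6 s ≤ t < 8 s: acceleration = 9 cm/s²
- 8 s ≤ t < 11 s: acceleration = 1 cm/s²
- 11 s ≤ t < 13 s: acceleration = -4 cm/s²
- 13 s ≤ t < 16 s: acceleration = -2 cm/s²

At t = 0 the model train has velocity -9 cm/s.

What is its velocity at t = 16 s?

Δv equals the area under the a-t graph; then v = v₀ + Δv.
0–6 s: 7 × 6 = 42 cm/s
6–8 s: 9 × 2 = 18 cm/s
8–11 s: 1 × 3 = 3 cm/s
11–13 s: -4 × 2 = -8 cm/s
13–16 s: -2 × 3 = -6 cm/s
Δv = 49 cm/s, so v(16) = -9 + (49) = 40 cm/s.

40 cm/s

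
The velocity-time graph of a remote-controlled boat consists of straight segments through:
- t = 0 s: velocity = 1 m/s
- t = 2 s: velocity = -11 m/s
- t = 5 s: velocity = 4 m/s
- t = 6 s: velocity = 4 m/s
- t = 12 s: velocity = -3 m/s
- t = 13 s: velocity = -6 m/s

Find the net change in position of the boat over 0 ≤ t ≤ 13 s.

-18 m

Net displacement equals the area under the velocity-time graph (areas below the axis count negative).
0–2 s: ½(1 + -11)(2) = -10 m
2–5 s: ½(-11 + 4)(3) = -10.5 m
5–6 s: 4 × 1 = 4 m
6–12 s: ½(4 + -3)(6) = 3 m
12–13 s: ½(-3 + -6)(1) = -4.5 m
Net displacement = -18 m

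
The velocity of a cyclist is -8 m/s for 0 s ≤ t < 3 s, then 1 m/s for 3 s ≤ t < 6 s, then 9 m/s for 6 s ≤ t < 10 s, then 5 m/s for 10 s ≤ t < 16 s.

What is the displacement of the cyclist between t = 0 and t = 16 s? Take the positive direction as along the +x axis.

Net displacement equals the area under the velocity-time graph (areas below the axis count negative).
0–3 s: -8 × 3 = -24 m
3–6 s: 1 × 3 = 3 m
6–10 s: 9 × 4 = 36 m
10–16 s: 5 × 6 = 30 m
Net displacement = 45 m

45 m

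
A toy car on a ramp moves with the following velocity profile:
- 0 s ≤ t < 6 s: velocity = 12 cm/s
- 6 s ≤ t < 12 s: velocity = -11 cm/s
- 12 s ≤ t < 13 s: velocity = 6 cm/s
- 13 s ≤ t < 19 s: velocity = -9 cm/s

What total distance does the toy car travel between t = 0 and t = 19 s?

Total distance travelled is ∫|v| dt — sum the magnitudes of each area piece.
0–6 s: |12| × 6 = 72 cm
6–12 s: |-11| × 6 = 66 cm
12–13 s: |6| × 1 = 6 cm
13–19 s: |-9| × 6 = 54 cm
Total distance = 198 cm

198 cm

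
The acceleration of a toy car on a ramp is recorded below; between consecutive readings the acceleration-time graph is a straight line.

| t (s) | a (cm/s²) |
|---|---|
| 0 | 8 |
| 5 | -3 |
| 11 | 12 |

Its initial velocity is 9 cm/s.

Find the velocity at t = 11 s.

Δv equals the area under the a-t graph; then v = v₀ + Δv.
0–5 s: ½(8 + -3)(5) = 12.5 cm/s
5–11 s: ½(-3 + 12)(6) = 27 cm/s
Δv = 39.5 cm/s, so v(11) = 9 + (39.5) = 48.5 cm/s.

48.5 cm/s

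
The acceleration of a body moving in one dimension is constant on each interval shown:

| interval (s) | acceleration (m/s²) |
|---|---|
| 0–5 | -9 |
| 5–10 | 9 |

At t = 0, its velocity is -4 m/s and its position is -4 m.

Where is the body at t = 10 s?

-269 m

On each constant-a segment, Δv = aΔt and Δx = v₀Δt + ½aΔt²; chain segment to segment.
0–5 s: v starts -4 m/s; Δx = -4·5 + ½·-9·5² = -132.5 m; v ends -49 m/s.
5–10 s: v starts -49 m/s; Δx = -49·5 + ½·9·5² = -132.5 m; v ends -4 m/s.
x(10) = -4 + Σ Δx = -269 m.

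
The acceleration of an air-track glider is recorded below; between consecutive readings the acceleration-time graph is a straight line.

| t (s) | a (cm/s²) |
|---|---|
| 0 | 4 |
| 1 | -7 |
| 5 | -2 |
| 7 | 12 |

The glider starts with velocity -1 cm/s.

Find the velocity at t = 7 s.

-10.5 cm/s

Δv equals the area under the a-t graph; then v = v₀ + Δv.
0–1 s: ½(4 + -7)(1) = -1.5 cm/s
1–5 s: ½(-7 + -2)(4) = -18 cm/s
5–7 s: ½(-2 + 12)(2) = 10 cm/s
Δv = -9.5 cm/s, so v(7) = -1 + (-9.5) = -10.5 cm/s.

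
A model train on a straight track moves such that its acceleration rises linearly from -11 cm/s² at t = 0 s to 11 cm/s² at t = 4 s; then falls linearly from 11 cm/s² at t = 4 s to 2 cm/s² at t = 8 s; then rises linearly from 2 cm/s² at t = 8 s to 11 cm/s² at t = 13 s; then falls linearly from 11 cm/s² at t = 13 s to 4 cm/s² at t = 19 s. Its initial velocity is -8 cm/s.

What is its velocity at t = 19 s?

Δv equals the area under the a-t graph; then v = v₀ + Δv.
0–4 s: ½(-11 + 11)(4) = 0 cm/s
4–8 s: ½(11 + 2)(4) = 26 cm/s
8–13 s: ½(2 + 11)(5) = 32.5 cm/s
13–19 s: ½(11 + 4)(6) = 45 cm/s
Δv = 103.5 cm/s, so v(19) = -8 + (103.5) = 95.5 cm/s.

95.5 cm/s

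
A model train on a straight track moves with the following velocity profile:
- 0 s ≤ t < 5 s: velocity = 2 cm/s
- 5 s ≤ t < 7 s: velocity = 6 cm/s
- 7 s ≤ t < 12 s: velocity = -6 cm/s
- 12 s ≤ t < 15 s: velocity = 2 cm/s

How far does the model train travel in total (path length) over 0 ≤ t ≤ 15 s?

58 cm

Total distance travelled is ∫|v| dt — sum the magnitudes of each area piece.
0–5 s: |2| × 5 = 10 cm
5–7 s: |6| × 2 = 12 cm
7–12 s: |-6| × 5 = 30 cm
12–15 s: |2| × 3 = 6 cm
Total distance = 58 cm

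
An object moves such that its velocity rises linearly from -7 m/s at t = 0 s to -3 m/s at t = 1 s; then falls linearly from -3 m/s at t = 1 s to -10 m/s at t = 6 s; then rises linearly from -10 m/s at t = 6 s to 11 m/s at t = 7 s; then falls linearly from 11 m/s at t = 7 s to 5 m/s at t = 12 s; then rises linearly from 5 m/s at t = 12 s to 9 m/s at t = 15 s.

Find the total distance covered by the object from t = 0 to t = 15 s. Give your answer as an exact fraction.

2179/21 m

Total distance travelled is ∫|v| dt — sum the magnitudes of each area piece.
0–1 s: |½(-7 + -3)(1)| = 5 m
1–6 s: |½(-3 + -10)(5)| = 32.5 m
6–7 s: v = 0 at t = 136/21 s; triangle areas 50/21 + 121/42 = 221/42 m
7–12 s: |½(11 + 5)(5)| = 40 m
12–15 s: |½(5 + 9)(3)| = 21 m
Total distance = 2179/21 m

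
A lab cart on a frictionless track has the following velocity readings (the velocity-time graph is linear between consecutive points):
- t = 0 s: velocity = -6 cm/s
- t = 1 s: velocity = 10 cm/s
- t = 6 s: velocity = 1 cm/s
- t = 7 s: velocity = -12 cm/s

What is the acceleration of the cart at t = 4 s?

-1.8 cm/s²

Acceleration is the slope of the v-t graph on 1–6 s: (1 − 10)/(6 − 1) = -1.8 cm/s².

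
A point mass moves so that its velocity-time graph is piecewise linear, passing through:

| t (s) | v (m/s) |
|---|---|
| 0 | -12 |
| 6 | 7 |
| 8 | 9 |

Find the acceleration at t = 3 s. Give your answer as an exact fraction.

Acceleration is the slope of the v-t graph on 0–6 s: (7 − -12)/(6 − 0) = 19/6 m/s².

19/6 m/s²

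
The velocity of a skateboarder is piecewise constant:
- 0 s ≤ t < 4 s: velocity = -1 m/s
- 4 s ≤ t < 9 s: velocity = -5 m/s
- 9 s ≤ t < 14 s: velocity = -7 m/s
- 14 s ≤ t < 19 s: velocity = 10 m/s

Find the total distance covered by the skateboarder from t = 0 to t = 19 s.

Distance (not displacement) is the total path length: add the absolute areas under v-t.
0–4 s: |-1| × 4 = 4 m
4–9 s: |-5| × 5 = 25 m
9–14 s: |-7| × 5 = 35 m
14–19 s: |10| × 5 = 50 m
Total distance = 114 m

114 m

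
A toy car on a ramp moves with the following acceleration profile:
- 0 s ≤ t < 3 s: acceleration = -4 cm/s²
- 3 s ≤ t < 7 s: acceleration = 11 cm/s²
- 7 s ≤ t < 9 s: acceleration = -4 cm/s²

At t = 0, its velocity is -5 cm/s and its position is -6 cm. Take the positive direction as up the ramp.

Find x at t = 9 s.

27 cm

On each constant-a segment, Δv = aΔt and Δx = v₀Δt + ½aΔt²; chain segment to segment.
0–3 s: v starts -5 cm/s; Δx = -5·3 + ½·-4·3² = -33 cm; v ends -17 cm/s.
3–7 s: v starts -17 cm/s; Δx = -17·4 + ½·11·4² = 20 cm; v ends 27 cm/s.
7–9 s: v starts 27 cm/s; Δx = 27·2 + ½·-4·2² = 46 cm; v ends 19 cm/s.
x(9) = -6 + Σ Δx = 27 cm.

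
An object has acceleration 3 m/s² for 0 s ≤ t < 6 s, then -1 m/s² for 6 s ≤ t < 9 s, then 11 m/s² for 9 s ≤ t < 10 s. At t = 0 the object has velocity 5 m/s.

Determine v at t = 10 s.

Δv equals the area under the a-t graph; then v = v₀ + Δv.
0–6 s: 3 × 6 = 18 m/s
6–9 s: -1 × 3 = -3 m/s
9–10 s: 11 × 1 = 11 m/s
Δv = 26 m/s, so v(10) = 5 + (26) = 31 m/s.

31 m/s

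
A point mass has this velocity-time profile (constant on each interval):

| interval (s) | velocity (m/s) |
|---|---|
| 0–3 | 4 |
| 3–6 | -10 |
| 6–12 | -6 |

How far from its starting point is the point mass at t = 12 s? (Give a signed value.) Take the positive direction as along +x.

Displacement is the signed area under the v-t curve.
0–3 s: 4 × 3 = 12 m
3–6 s: -10 × 3 = -30 m
6–12 s: -6 × 6 = -36 m
Net displacement = -54 m

-54 m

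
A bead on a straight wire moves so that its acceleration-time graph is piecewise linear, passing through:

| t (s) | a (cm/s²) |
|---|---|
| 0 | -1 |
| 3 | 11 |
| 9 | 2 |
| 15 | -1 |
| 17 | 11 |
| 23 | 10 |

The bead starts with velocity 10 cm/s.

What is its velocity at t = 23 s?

Δv equals the area under the a-t graph; then v = v₀ + Δv.
0–3 s: ½(-1 + 11)(3) = 15 cm/s
3–9 s: ½(11 + 2)(6) = 39 cm/s
9–15 s: ½(2 + -1)(6) = 3 cm/s
15–17 s: ½(-1 + 11)(2) = 10 cm/s
17–23 s: ½(11 + 10)(6) = 63 cm/s
Δv = 130 cm/s, so v(23) = 10 + (130) = 140 cm/s.

140 cm/s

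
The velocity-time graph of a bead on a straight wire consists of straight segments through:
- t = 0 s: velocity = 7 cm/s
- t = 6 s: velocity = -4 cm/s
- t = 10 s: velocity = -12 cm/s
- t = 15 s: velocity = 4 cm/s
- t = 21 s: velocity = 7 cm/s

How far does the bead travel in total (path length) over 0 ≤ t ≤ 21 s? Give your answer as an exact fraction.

1185/11 cm

Distance (not displacement) is the total path length: add the absolute areas under v-t.
0–6 s: v = 0 at t = 42/11 s; triangle areas 147/11 + 48/11 = 195/11 cm
6–10 s: |½(-4 + -12)(4)| = 32 cm
10–15 s: v = 0 at t = 13.75 s; triangle areas 22.5 + 2.5 = 25 cm
15–21 s: |½(4 + 7)(6)| = 33 cm
Total distance = 1185/11 cm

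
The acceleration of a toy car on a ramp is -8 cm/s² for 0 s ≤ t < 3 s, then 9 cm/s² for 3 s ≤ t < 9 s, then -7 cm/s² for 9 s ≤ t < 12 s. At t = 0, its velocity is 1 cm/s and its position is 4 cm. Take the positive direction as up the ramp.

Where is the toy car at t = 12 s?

56.5 cm

On each constant-a segment, Δv = aΔt and Δx = v₀Δt + ½aΔt²; chain segment to segment.
0–3 s: v starts 1 cm/s; Δx = 1·3 + ½·-8·3² = -33 cm; v ends -23 cm/s.
3–9 s: v starts -23 cm/s; Δx = -23·6 + ½·9·6² = 24 cm; v ends 31 cm/s.
9–12 s: v starts 31 cm/s; Δx = 31·3 + ½·-7·3² = 61.5 cm; v ends 10 cm/s.
x(12) = 4 + Σ Δx = 56.5 cm.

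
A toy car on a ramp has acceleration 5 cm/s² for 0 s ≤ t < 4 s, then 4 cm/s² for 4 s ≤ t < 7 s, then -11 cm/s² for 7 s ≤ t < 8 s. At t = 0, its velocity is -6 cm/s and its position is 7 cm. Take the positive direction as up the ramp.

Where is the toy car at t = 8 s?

On each constant-a segment, Δv = aΔt and Δx = v₀Δt + ½aΔt²; chain segment to segment.
0–4 s: v starts -6 cm/s; Δx = -6·4 + ½·5·4² = 16 cm; v ends 14 cm/s.
4–7 s: v starts 14 cm/s; Δx = 14·3 + ½·4·3² = 60 cm; v ends 26 cm/s.
7–8 s: v starts 26 cm/s; Δx = 26·1 + ½·-11·1² = 20.5 cm; v ends 15 cm/s.
x(8) = 7 + Σ Δx = 103.5 cm.

103.5 cm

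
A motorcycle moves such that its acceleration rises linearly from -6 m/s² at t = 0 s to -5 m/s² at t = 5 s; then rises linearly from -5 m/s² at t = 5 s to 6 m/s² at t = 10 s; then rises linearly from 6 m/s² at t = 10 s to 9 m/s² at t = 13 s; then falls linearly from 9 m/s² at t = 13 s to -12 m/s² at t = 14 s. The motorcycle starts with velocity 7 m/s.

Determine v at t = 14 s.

3 m/s

Δv equals the area under the a-t graph; then v = v₀ + Δv.
0–5 s: ½(-6 + -5)(5) = -27.5 m/s
5–10 s: ½(-5 + 6)(5) = 2.5 m/s
10–13 s: ½(6 + 9)(3) = 22.5 m/s
13–14 s: ½(9 + -12)(1) = -1.5 m/s
Δv = -4 m/s, so v(14) = 7 + (-4) = 3 m/s.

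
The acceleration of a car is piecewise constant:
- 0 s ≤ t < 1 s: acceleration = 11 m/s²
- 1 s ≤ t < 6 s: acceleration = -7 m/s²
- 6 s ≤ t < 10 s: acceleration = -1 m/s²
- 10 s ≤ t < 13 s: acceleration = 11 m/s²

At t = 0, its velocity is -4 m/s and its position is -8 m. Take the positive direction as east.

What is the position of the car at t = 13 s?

On each constant-a segment, Δv = aΔt and Δx = v₀Δt + ½aΔt²; chain segment to segment.
0–1 s: v starts -4 m/s; Δx = -4·1 + ½·11·1² = 1.5 m; v ends 7 m/s.
1–6 s: v starts 7 m/s; Δx = 7·5 + ½·-7·5² = -52.5 m; v ends -28 m/s.
6–10 s: v starts -28 m/s; Δx = -28·4 + ½·-1·4² = -120 m; v ends -32 m/s.
10–13 s: v starts -32 m/s; Δx = -32·3 + ½·11·3² = -46.5 m; v ends 1 m/s.
x(13) = -8 + Σ Δx = -225.5 m.

-225.5 m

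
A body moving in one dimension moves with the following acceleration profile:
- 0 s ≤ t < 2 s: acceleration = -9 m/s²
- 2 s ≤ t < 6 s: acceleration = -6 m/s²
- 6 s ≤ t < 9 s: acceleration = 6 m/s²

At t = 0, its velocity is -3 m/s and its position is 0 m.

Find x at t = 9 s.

-264 m

On each constant-a segment, Δv = aΔt and Δx = v₀Δt + ½aΔt²; chain segment to segment.
0–2 s: v starts -3 m/s; Δx = -3·2 + ½·-9·2² = -24 m; v ends -21 m/s.
2–6 s: v starts -21 m/s; Δx = -21·4 + ½·-6·4² = -132 m; v ends -45 m/s.
6–9 s: v starts -45 m/s; Δx = -45·3 + ½·6·3² = -108 m; v ends -27 m/s.
x(9) = 0 + Σ Δx = -264 m.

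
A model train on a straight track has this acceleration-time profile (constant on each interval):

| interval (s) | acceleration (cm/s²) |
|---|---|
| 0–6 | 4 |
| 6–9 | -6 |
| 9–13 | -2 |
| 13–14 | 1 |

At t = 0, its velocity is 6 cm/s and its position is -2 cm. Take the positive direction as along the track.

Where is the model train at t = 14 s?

205.5 cm

On each constant-a segment, Δv = aΔt and Δx = v₀Δt + ½aΔt²; chain segment to segment.
0–6 s: v starts 6 cm/s; Δx = 6·6 + ½·4·6² = 108 cm; v ends 30 cm/s.
6–9 s: v starts 30 cm/s; Δx = 30·3 + ½·-6·3² = 63 cm; v ends 12 cm/s.
9–13 s: v starts 12 cm/s; Δx = 12·4 + ½·-2·4² = 32 cm; v ends 4 cm/s.
13–14 s: v starts 4 cm/s; Δx = 4·1 + ½·1·1² = 4.5 cm; v ends 5 cm/s.
x(14) = -2 + Σ Δx = 205.5 cm.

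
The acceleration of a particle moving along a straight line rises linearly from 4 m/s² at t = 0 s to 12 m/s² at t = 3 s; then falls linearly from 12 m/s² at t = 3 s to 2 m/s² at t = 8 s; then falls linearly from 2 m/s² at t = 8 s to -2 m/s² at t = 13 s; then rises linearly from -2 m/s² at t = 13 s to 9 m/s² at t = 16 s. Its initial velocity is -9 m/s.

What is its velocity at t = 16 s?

Δv equals the area under the a-t graph; then v = v₀ + Δv.
0–3 s: ½(4 + 12)(3) = 24 m/s
3–8 s: ½(12 + 2)(5) = 35 m/s
8–13 s: ½(2 + -2)(5) = 0 m/s
13–16 s: ½(-2 + 9)(3) = 10.5 m/s
Δv = 69.5 m/s, so v(16) = -9 + (69.5) = 60.5 m/s.

60.5 m/s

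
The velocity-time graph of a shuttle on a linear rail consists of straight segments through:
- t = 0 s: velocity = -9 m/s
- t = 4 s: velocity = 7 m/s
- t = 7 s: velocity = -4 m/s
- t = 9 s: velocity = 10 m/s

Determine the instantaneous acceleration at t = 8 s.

Acceleration is the slope of the v-t graph on 7–9 s: (10 − -4)/(9 − 7) = 7 m/s².

7 m/s²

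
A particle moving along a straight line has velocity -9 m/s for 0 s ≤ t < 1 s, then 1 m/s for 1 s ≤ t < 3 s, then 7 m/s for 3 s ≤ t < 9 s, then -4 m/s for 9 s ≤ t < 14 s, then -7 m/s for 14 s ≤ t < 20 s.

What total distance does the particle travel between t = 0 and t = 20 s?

115 m

Distance (not displacement) is the total path length: add the absolute areas under v-t.
0–1 s: |-9| × 1 = 9 m
1–3 s: |1| × 2 = 2 m
3–9 s: |7| × 6 = 42 m
9–14 s: |-4| × 5 = 20 m
14–20 s: |-7| × 6 = 42 m
Total distance = 115 m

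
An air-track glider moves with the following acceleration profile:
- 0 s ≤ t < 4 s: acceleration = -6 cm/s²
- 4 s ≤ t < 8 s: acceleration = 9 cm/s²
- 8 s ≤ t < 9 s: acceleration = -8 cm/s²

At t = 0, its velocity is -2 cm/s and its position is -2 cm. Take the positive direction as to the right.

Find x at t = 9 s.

-84 cm

On each constant-a segment, Δv = aΔt and Δx = v₀Δt + ½aΔt²; chain segment to segment.
0–4 s: v starts -2 cm/s; Δx = -2·4 + ½·-6·4² = -56 cm; v ends -26 cm/s.
4–8 s: v starts -26 cm/s; Δx = -26·4 + ½·9·4² = -32 cm; v ends 10 cm/s.
8–9 s: v starts 10 cm/s; Δx = 10·1 + ½·-8·1² = 6 cm; v ends 2 cm/s.
x(9) = -2 + Σ Δx = -84 cm.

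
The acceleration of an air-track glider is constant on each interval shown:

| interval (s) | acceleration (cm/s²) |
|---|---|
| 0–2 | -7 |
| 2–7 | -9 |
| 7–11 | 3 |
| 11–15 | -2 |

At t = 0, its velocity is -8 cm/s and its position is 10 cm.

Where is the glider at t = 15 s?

-722.5 cm

On each constant-a segment, Δv = aΔt and Δx = v₀Δt + ½aΔt²; chain segment to segment.
0–2 s: v starts -8 cm/s; Δx = -8·2 + ½·-7·2² = -30 cm; v ends -22 cm/s.
2–7 s: v starts -22 cm/s; Δx = -22·5 + ½·-9·5² = -222.5 cm; v ends -67 cm/s.
7–11 s: v starts -67 cm/s; Δx = -67·4 + ½·3·4² = -244 cm; v ends -55 cm/s.
11–15 s: v starts -55 cm/s; Δx = -55·4 + ½·-2·4² = -236 cm; v ends -63 cm/s.
x(15) = 10 + Σ Δx = -722.5 cm.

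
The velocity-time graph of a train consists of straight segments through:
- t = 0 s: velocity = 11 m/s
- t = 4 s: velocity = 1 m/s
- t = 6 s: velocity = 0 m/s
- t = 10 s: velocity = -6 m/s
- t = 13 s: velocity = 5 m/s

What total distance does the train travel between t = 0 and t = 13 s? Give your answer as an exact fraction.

997/22 m

Distance (not displacement) is the total path length: add the absolute areas under v-t.
0–4 s: |½(11 + 1)(4)| = 24 m
4–6 s: |½(1 + 0)(2)| = 1 m
6–10 s: |½(0 + -6)(4)| = 12 m
10–13 s: v = 0 at t = 128/11 s; triangle areas 54/11 + 75/22 = 183/22 m
Total distance = 997/22 m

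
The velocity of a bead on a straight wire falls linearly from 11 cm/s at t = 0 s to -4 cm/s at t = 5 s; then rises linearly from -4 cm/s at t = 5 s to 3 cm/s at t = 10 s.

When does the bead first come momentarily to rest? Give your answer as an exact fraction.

v changes sign on 0–5 s (from 11 to -4); the graph is linear there, so v = 0 at t = 0 + (-11)·(5 − 0)/(-4 − 11) = 11/3 s.

t = 11/3 s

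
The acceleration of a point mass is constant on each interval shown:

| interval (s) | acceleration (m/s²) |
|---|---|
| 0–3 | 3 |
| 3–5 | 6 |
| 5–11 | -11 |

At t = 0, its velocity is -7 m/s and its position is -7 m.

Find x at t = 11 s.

On each constant-a segment, Δv = aΔt and Δx = v₀Δt + ½aΔt²; chain segment to segment.
0–3 s: v starts -7 m/s; Δx = -7·3 + ½·3·3² = -7.5 m; v ends 2 m/s.
3–5 s: v starts 2 m/s; Δx = 2·2 + ½·6·2² = 16 m; v ends 14 m/s.
5–11 s: v starts 14 m/s; Δx = 14·6 + ½·-11·6² = -114 m; v ends -52 m/s.
x(11) = -7 + Σ Δx = -112.5 m.

-112.5 m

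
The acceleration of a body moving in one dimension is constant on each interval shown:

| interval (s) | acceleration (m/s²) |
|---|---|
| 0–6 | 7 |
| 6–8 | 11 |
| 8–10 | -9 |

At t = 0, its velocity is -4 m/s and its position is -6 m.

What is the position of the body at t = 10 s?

296 m

On each constant-a segment, Δv = aΔt and Δx = v₀Δt + ½aΔt²; chain segment to segment.
0–6 s: v starts -4 m/s; Δx = -4·6 + ½·7·6² = 102 m; v ends 38 m/s.
6–8 s: v starts 38 m/s; Δx = 38·2 + ½·11·2² = 98 m; v ends 60 m/s.
8–10 s: v starts 60 m/s; Δx = 60·2 + ½·-9·2² = 102 m; v ends 42 m/s.
x(10) = -6 + Σ Δx = 296 m.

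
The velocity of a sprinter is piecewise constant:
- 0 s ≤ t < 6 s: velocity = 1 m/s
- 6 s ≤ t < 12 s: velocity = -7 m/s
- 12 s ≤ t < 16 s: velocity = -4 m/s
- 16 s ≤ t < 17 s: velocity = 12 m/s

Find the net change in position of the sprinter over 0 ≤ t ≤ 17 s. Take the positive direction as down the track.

Displacement is the signed area under the v-t curve.
0–6 s: 1 × 6 = 6 m
6–12 s: -7 × 6 = -42 m
12–16 s: -4 × 4 = -16 m
16–17 s: 12 × 1 = 12 m
Net displacement = -40 m

-40 m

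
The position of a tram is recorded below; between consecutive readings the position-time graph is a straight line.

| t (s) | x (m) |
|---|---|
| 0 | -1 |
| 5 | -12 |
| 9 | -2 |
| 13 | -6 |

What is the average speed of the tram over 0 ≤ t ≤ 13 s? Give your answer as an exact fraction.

25/13 m/s

Average speed = (total path length)/(elapsed time); on a piecewise-linear x-t graph the path length is Σ|Δx|.
0–5 s: |Δx| = |-12 − -1| = 11 m
5–9 s: |Δx| = |-2 − -12| = 10 m
9–13 s: |Δx| = |-6 − -2| = 4 m
Total path = 25 m; average speed = 25/13 = 25/13 m/s.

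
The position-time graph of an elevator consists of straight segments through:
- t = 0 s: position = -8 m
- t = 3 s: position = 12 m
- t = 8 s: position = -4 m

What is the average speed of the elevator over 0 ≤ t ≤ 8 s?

Average speed = (total path length)/(elapsed time); on a piecewise-linear x-t graph the path length is Σ|Δx|.
0–3 s: |Δx| = |12 − -8| = 20 m
3–8 s: |Δx| = |-4 − 12| = 16 m
Total path = 36 m; average speed = 36/8 = 4.5 m/s.

4.5 m/s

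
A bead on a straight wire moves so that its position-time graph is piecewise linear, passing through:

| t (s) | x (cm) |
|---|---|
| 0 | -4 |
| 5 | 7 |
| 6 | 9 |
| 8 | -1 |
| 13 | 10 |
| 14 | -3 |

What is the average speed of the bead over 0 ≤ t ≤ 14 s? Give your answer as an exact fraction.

47/14 cm/s

Average speed = (total path length)/(elapsed time); on a piecewise-linear x-t graph the path length is Σ|Δx|.
0–5 s: |Δx| = |7 − -4| = 11 cm
5–6 s: |Δx| = |9 − 7| = 2 cm
6–8 s: |Δx| = |-1 − 9| = 10 cm
8–13 s: |Δx| = |10 − -1| = 11 cm
13–14 s: |Δx| = |-3 − 10| = 13 cm
Total path = 47 cm; average speed = 47/14 = 47/14 cm/s.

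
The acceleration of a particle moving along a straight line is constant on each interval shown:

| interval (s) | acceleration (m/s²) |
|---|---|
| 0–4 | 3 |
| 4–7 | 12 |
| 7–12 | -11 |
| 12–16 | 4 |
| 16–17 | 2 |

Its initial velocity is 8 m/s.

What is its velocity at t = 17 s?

Δv equals the area under the a-t graph; then v = v₀ + Δv.
0–4 s: 3 × 4 = 12 m/s
4–7 s: 12 × 3 = 36 m/s
7–12 s: -11 × 5 = -55 m/s
12–16 s: 4 × 4 = 16 m/s
16–17 s: 2 × 1 = 2 m/s
Δv = 11 m/s, so v(17) = 8 + (11) = 19 m/s.

19 m/s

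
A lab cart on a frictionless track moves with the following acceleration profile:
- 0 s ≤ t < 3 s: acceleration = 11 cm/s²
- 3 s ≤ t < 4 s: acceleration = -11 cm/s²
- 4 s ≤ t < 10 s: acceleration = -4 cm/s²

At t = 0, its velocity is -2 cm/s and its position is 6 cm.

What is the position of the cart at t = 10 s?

123 cm

On each constant-a segment, Δv = aΔt and Δx = v₀Δt + ½aΔt²; chain segment to segment.
0–3 s: v starts -2 cm/s; Δx = -2·3 + ½·11·3² = 43.5 cm; v ends 31 cm/s.
3–4 s: v starts 31 cm/s; Δx = 31·1 + ½·-11·1² = 25.5 cm; v ends 20 cm/s.
4–10 s: v starts 20 cm/s; Δx = 20·6 + ½·-4·6² = 48 cm; v ends -4 cm/s.
x(10) = 6 + Σ Δx = 123 cm.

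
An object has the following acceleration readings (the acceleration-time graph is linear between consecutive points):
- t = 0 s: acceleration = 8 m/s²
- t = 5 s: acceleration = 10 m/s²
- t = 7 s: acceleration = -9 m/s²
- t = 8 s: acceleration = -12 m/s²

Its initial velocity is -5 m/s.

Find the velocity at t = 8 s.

30.5 m/s

Δv equals the area under the a-t graph; then v = v₀ + Δv.
0–5 s: ½(8 + 10)(5) = 45 m/s
5–7 s: ½(10 + -9)(2) = 1 m/s
7–8 s: ½(-9 + -12)(1) = -10.5 m/s
Δv = 35.5 m/s, so v(8) = -5 + (35.5) = 30.5 m/s.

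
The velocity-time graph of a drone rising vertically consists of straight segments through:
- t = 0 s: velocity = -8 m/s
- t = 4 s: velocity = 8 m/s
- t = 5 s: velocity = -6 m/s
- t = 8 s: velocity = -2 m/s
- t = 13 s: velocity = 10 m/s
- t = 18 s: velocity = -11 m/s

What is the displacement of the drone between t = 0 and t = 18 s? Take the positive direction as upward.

6.5 m

Net displacement equals the area under the velocity-time graph (areas below the axis count negative).
0–4 s: ½(-8 + 8)(4) = 0 m
4–5 s: ½(8 + -6)(1) = 1 m
5–8 s: ½(-6 + -2)(3) = -12 m
8–13 s: ½(-2 + 10)(5) = 20 m
13–18 s: ½(10 + -11)(5) = -2.5 m
Net displacement = 6.5 m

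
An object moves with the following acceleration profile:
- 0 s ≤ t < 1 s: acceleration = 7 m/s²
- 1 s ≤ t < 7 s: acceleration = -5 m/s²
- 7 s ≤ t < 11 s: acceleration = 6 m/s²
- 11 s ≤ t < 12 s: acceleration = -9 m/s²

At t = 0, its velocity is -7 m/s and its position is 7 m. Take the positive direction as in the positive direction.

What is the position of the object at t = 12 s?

On each constant-a segment, Δv = aΔt and Δx = v₀Δt + ½aΔt²; chain segment to segment.
0–1 s: v starts -7 m/s; Δx = -7·1 + ½·7·1² = -3.5 m; v ends 0 m/s.
1–7 s: v starts 0 m/s; Δx = 0·6 + ½·-5·6² = -90 m; v ends -30 m/s.
7–11 s: v starts -30 m/s; Δx = -30·4 + ½·6·4² = -72 m; v ends -6 m/s.
11–12 s: v starts -6 m/s; Δx = -6·1 + ½·-9·1² = -10.5 m; v ends -15 m/s.
x(12) = 7 + Σ Δx = -169 m.

-169 m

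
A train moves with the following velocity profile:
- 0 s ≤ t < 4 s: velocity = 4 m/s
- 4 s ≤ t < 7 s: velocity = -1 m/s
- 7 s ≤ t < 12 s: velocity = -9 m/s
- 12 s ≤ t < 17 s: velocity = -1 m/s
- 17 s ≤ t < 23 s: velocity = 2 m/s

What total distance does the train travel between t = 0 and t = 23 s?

Total distance travelled is ∫|v| dt — sum the magnitudes of each area piece.
0–4 s: |4| × 4 = 16 m
4–7 s: |-1| × 3 = 3 m
7–12 s: |-9| × 5 = 45 m
12–17 s: |-1| × 5 = 5 m
17–23 s: |2| × 6 = 12 m
Total distance = 81 m

81 m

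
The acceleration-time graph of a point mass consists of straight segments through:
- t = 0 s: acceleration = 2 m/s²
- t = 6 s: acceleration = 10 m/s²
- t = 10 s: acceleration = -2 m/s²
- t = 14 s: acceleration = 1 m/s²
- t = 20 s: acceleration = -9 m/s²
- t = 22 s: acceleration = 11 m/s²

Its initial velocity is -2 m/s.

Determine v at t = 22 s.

26 m/s

Δv equals the area under the a-t graph; then v = v₀ + Δv.
0–6 s: ½(2 + 10)(6) = 36 m/s
6–10 s: ½(10 + -2)(4) = 16 m/s
10–14 s: ½(-2 + 1)(4) = -2 m/s
14–20 s: ½(1 + -9)(6) = -24 m/s
20–22 s: ½(-9 + 11)(2) = 2 m/s
Δv = 28 m/s, so v(22) = -2 + (28) = 26 m/s.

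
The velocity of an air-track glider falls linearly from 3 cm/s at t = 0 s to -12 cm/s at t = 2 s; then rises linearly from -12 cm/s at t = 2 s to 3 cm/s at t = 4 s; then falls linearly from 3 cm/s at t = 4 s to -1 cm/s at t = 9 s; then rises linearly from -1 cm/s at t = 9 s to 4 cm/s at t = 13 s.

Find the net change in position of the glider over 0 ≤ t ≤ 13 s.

-7 cm

Displacement is the signed area under the v-t curve.
0–2 s: ½(3 + -12)(2) = -9 cm
2–4 s: ½(-12 + 3)(2) = -9 cm
4–9 s: ½(3 + -1)(5) = 5 cm
9–13 s: ½(-1 + 4)(4) = 6 cm
Net displacement = -7 cm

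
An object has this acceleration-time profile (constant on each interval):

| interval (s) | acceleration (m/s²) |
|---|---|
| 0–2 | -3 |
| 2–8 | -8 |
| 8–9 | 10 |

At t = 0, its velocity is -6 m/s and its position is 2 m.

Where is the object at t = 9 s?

-287 m

On each constant-a segment, Δv = aΔt and Δx = v₀Δt + ½aΔt²; chain segment to segment.
0–2 s: v starts -6 m/s; Δx = -6·2 + ½·-3·2² = -18 m; v ends -12 m/s.
2–8 s: v starts -12 m/s; Δx = -12·6 + ½·-8·6² = -216 m; v ends -60 m/s.
8–9 s: v starts -60 m/s; Δx = -60·1 + ½·10·1² = -55 m; v ends -50 m/s.
x(9) = 2 + Σ Δx = -287 m.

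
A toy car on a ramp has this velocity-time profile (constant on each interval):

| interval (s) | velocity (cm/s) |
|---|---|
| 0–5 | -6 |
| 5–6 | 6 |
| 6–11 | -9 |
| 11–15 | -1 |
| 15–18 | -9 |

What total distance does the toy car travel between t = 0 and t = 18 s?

112 cm

Total distance travelled is ∫|v| dt — sum the magnitudes of each area piece.
0–5 s: |-6| × 5 = 30 cm
5–6 s: |6| × 1 = 6 cm
6–11 s: |-9| × 5 = 45 cm
11–15 s: |-1| × 4 = 4 cm
15–18 s: |-9| × 3 = 27 cm
Total distance = 112 cm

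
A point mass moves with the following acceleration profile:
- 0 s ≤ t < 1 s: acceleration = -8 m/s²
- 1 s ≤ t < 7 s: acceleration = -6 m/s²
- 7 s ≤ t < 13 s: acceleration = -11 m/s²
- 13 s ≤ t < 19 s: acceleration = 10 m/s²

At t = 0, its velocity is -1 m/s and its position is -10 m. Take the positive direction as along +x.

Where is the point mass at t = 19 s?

-1131 m

On each constant-a segment, Δv = aΔt and Δx = v₀Δt + ½aΔt²; chain segment to segment.
0–1 s: v starts -1 m/s; Δx = -1·1 + ½·-8·1² = -5 m; v ends -9 m/s.
1–7 s: v starts -9 m/s; Δx = -9·6 + ½·-6·6² = -162 m; v ends -45 m/s.
7–13 s: v starts -45 m/s; Δx = -45·6 + ½·-11·6² = -468 m; v ends -111 m/s.
13–19 s: v starts -111 m/s; Δx = -111·6 + ½·10·6² = -486 m; v ends -51 m/s.
x(19) = -10 + Σ Δx = -1131 m.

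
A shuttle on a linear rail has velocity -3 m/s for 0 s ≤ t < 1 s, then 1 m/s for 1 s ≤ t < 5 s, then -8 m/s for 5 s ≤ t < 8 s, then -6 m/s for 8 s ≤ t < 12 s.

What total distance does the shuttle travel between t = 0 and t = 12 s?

Distance (not displacement) is the total path length: add the absolute areas under v-t.
0–1 s: |-3| × 1 = 3 m
1–5 s: |1| × 4 = 4 m
5–8 s: |-8| × 3 = 24 m
8–12 s: |-6| × 4 = 24 m
Total distance = 55 m

55 m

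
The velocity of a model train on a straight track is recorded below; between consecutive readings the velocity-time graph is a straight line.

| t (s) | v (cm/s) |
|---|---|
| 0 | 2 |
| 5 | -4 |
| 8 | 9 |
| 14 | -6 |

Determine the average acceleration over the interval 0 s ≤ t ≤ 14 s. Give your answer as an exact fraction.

Average acceleration = Δv/Δt = (-6 − 2)/(14 − 0) = -4/7 cm/s².

-4/7 cm/s²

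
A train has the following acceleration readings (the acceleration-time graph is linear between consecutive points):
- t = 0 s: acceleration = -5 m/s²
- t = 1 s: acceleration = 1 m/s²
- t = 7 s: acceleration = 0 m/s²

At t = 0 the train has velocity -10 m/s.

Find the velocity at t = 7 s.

-9 m/s

Δv equals the area under the a-t graph; then v = v₀ + Δv.
0–1 s: ½(-5 + 1)(1) = -2 m/s
1–7 s: ½(1 + 0)(6) = 3 m/s
Δv = 1 m/s, so v(7) = -10 + (1) = -9 m/s.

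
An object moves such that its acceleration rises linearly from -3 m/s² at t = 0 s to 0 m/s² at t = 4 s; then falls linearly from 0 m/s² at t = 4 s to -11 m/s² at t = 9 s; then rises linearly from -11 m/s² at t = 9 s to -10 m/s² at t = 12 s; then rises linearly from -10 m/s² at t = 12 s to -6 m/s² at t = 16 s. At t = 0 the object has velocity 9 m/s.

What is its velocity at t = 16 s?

-88 m/s

Δv equals the area under the a-t graph; then v = v₀ + Δv.
0–4 s: ½(-3 + 0)(4) = -6 m/s
4–9 s: ½(0 + -11)(5) = -27.5 m/s
9–12 s: ½(-11 + -10)(3) = -31.5 m/s
12–16 s: ½(-10 + -6)(4) = -32 m/s
Δv = -97 m/s, so v(16) = 9 + (-97) = -88 m/s.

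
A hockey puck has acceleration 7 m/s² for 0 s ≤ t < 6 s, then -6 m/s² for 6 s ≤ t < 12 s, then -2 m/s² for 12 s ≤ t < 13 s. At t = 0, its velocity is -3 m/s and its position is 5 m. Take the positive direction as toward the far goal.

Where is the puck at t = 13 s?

241 m

On each constant-a segment, Δv = aΔt and Δx = v₀Δt + ½aΔt²; chain segment to segment.
0–6 s: v starts -3 m/s; Δx = -3·6 + ½·7·6² = 108 m; v ends 39 m/s.
6–12 s: v starts 39 m/s; Δx = 39·6 + ½·-6·6² = 126 m; v ends 3 m/s.
12–13 s: v starts 3 m/s; Δx = 3·1 + ½·-2·1² = 2 m; v ends 1 m/s.
x(13) = 5 + Σ Δx = 241 m.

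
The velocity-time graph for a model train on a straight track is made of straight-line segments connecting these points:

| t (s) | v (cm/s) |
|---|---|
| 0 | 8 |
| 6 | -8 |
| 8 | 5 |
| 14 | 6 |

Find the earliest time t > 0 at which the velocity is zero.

t = 3 s

v changes sign on 0–6 s (from 8 to -8); the graph is linear there, so v = 0 at t = 0 + (-8)·(6 − 0)/(-8 − 8) = 3 s.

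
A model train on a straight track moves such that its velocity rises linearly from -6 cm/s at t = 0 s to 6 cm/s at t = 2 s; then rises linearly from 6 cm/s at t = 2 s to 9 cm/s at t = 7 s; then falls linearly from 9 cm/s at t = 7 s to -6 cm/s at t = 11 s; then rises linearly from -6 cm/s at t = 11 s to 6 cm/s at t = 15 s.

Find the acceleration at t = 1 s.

Acceleration is the slope of the v-t graph on 0–2 s: (6 − -6)/(2 − 0) = 6 cm/s².

6 cm/s²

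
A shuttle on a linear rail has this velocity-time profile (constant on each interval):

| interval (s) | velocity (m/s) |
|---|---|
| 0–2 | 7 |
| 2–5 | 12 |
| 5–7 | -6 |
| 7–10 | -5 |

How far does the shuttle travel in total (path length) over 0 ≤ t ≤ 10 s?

77 m

Distance (not displacement) is the total path length: add the absolute areas under v-t.
0–2 s: |7| × 2 = 14 m
2–5 s: |12| × 3 = 36 m
5–7 s: |-6| × 2 = 12 m
7–10 s: |-5| × 3 = 15 m
Total distance = 77 m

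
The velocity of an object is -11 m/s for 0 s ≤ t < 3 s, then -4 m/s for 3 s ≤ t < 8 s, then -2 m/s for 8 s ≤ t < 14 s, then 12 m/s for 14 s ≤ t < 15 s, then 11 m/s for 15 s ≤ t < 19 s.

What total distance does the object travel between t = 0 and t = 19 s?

121 m

Distance (not displacement) is the total path length: add the absolute areas under v-t.
0–3 s: |-11| × 3 = 33 m
3–8 s: |-4| × 5 = 20 m
8–14 s: |-2| × 6 = 12 m
14–15 s: |12| × 1 = 12 m
15–19 s: |11| × 4 = 44 m
Total distance = 121 m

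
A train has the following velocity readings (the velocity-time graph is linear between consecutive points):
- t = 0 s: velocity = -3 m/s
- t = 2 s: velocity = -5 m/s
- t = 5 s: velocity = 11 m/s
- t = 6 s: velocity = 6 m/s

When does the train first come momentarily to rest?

t = 2.9375 s

v changes sign on 2–5 s (from -5 to 11); the graph is linear there, so v = 0 at t = 2 + (5)·(5 − 2)/(11 − -5) = 2.9375 s.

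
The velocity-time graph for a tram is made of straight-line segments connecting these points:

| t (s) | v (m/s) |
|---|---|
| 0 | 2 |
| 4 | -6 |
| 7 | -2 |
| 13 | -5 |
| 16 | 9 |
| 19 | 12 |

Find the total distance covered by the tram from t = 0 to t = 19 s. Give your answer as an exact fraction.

601/7 m

Total distance travelled is ∫|v| dt — sum the magnitudes of each area piece.
0–4 s: v = 0 at t = 1 s; triangle areas 1 + 9 = 10 m
4–7 s: |½(-6 + -2)(3)| = 12 m
7–13 s: |½(-2 + -5)(6)| = 21 m
13–16 s: v = 0 at t = 197/14 s; triangle areas 75/28 + 243/28 = 159/14 m
16–19 s: |½(9 + 12)(3)| = 31.5 m
Total distance = 601/7 m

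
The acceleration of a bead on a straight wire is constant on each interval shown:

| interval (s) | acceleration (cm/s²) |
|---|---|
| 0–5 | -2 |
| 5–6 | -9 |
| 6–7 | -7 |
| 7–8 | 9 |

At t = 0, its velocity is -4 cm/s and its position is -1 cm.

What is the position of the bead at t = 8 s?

On each constant-a segment, Δv = aΔt and Δx = v₀Δt + ½aΔt²; chain segment to segment.
0–5 s: v starts -4 cm/s; Δx = -4·5 + ½·-2·5² = -45 cm; v ends -14 cm/s.
5–6 s: v starts -14 cm/s; Δx = -14·1 + ½·-9·1² = -18.5 cm; v ends -23 cm/s.
6–7 s: v starts -23 cm/s; Δx = -23·1 + ½·-7·1² = -26.5 cm; v ends -30 cm/s.
7–8 s: v starts -30 cm/s; Δx = -30·1 + ½·9·1² = -25.5 cm; v ends -21 cm/s.
x(8) = -1 + Σ Δx = -116.5 cm.

-116.5 cm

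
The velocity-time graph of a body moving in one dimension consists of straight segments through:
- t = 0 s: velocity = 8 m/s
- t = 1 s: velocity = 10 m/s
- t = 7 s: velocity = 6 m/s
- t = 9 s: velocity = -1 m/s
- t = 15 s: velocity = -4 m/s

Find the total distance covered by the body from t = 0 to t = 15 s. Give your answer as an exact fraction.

541/7 m

Total distance travelled is ∫|v| dt — sum the magnitudes of each area piece.
0–1 s: |½(8 + 10)(1)| = 9 m
1–7 s: |½(10 + 6)(6)| = 48 m
7–9 s: v = 0 at t = 61/7 s; triangle areas 36/7 + 1/7 = 37/7 m
9–15 s: |½(-1 + -4)(6)| = 15 m
Total distance = 541/7 m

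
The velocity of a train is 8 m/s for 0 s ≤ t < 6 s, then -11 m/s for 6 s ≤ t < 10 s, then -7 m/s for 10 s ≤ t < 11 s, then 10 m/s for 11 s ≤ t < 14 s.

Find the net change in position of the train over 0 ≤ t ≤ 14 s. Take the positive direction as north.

27 m

Displacement is the signed area under the v-t curve.
0–6 s: 8 × 6 = 48 m
6–10 s: -11 × 4 = -44 m
10–11 s: -7 × 1 = -7 m
11–14 s: 10 × 3 = 30 m
Net displacement = 27 m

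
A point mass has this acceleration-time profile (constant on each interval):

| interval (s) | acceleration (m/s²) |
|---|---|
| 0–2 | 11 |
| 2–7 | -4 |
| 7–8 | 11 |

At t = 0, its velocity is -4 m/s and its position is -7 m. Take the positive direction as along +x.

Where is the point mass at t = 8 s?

50.5 m

On each constant-a segment, Δv = aΔt and Δx = v₀Δt + ½aΔt²; chain segment to segment.
0–2 s: v starts -4 m/s; Δx = -4·2 + ½·11·2² = 14 m; v ends 18 m/s.
2–7 s: v starts 18 m/s; Δx = 18·5 + ½·-4·5² = 40 m; v ends -2 m/s.
7–8 s: v starts -2 m/s; Δx = -2·1 + ½·11·1² = 3.5 m; v ends 9 m/s.
x(8) = -7 + Σ Δx = 50.5 m.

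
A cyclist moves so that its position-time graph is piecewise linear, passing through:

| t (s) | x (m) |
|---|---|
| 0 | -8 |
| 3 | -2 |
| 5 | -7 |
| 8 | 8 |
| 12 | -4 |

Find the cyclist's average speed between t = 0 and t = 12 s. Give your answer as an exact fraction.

19/6 m/s

Average speed = (total path length)/(elapsed time); on a piecewise-linear x-t graph the path length is Σ|Δx|.
0–3 s: |Δx| = |-2 − -8| = 6 m
3–5 s: |Δx| = |-7 − -2| = 5 m
5–8 s: |Δx| = |8 − -7| = 15 m
8–12 s: |Δx| = |-4 − 8| = 12 m
Total path = 38 m; average speed = 38/12 = 19/6 m/s.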